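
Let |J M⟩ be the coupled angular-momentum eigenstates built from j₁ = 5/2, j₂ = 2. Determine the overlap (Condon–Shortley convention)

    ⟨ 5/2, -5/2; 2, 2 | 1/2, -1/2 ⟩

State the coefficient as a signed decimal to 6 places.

√[2·4!1!0!/6! · 0!5!4!0!0!1!] = √(192)
  +(−1)^4/∏(4,0,1,0,0,0)! = 1/24  (running 1/24)
⟨..|..⟩ = √(192)·(1/24) = +0.577350

+√(1/3) = +0.577350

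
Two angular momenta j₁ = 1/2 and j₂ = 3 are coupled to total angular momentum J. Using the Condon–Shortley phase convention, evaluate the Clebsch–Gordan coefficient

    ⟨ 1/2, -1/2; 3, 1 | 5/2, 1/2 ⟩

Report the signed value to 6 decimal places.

-0.755929  (= −√(4/7))

√[6·1!0!5!/7! · 0!1!4!2!3!2!] = √(576/7)
  +(−1)^1/∏(1,0,0,3,0,2)! = -1/12  (running -1/12)
⟨..|..⟩ = √(576/7)·(-1/12) = -0.755929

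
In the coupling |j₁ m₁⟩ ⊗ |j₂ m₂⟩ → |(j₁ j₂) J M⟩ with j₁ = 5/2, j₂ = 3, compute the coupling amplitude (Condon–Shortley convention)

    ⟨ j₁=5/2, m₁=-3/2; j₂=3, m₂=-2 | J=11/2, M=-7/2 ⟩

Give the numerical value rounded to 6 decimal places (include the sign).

+0.738549

j₁+j₂−J=0  J+j₁−j₂=5  J−j₁+j₂=6  j₁+j₂+J+1=12
(j₁±m₁, j₂±m₂, J±M) = (1,4,1,5,2,9)
P² = 49766400/11
sum k=0..0:
  [0] +1/2880 = 1/2880
S = 1/2880
C² = P²·S² = 6/11 ; C = +0.738549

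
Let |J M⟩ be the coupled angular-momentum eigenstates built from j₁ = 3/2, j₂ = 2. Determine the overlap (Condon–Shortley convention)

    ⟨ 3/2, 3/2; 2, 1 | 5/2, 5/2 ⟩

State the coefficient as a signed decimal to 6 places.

√[6·1!2!3!/7! · 3!0!3!1!5!0!] = √(432/7)
  +(−1)^0/∏(0,1,0,3,2,0)! = 1/12  (running 1/12)
⟨..|..⟩ = √(432/7)·(1/12) = +0.654654

+√(3/7) ≈ +0.654654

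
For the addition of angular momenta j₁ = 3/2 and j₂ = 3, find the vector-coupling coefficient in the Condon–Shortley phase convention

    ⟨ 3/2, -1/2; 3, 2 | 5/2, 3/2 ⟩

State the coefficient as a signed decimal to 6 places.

√[6·2!1!4!/8! · 1!2!5!1!4!1!] = √(288/7)
  +(−1)^1/∏(1,1,1,4,0,0)! = -1/24  (running -1/24)
  +(−1)^2/∏(2,0,0,3,1,1)! = 1/12  (running 1/24)
⟨..|..⟩ = √(288/7)·(1/24) = +0.267261

+0.267261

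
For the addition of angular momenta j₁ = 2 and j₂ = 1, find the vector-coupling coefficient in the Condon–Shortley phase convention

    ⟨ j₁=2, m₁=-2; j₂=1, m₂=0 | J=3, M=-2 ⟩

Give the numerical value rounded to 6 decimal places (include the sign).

+√(1/3) ≈ +0.577350

√[7·0!4!2!/7! · 0!4!1!1!1!5!] = √(192)
  +(−1)^0/∏(0,0,4,1,0,1)! = 1/24  (running 1/24)
⟨..|..⟩ = √(192)·(1/24) = +0.577350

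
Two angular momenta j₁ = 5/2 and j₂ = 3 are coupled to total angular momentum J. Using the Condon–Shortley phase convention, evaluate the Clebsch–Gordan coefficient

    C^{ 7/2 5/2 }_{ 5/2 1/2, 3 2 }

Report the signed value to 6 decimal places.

j₁+j₂−J=2  J+j₁−j₂=3  J−j₁+j₂=4  j₁+j₂+J+1=10
(j₁±m₁, j₂±m₂, J±M) = (3,2,5,1,6,1)
P² = 4608/7
sum k=1..2:
  [1] −1/48 = -1/48
  [2] +1/72 = 1/72
S = -1/144
C² = P²·S² = 2/63 ; C = -0.178174

-0.178174  (= −√(2/63))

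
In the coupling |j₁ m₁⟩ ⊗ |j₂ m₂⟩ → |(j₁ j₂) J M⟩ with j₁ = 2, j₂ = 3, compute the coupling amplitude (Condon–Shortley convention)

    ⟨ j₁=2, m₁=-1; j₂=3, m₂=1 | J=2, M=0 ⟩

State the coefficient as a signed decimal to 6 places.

triangle: 3!*1!*3!/8! = 36/40320
(j±m)!: 1!*3!*4!*2!*2!*2! = 1152
prefactor² = (2J+1)*Δ*N² = 36/7
  k=2: +1/(2!*1!*1!*2!*0!*1!) = 1/4
  k=3: −1/(3!*0!*0!*1!*1!*2!) = -1/12
Σ = 1/6  ⇒  CG² = 36/7*1/6² = 1/7
CG = +√(1/7) = +0.377964

+0.377964  (= +√(1/7))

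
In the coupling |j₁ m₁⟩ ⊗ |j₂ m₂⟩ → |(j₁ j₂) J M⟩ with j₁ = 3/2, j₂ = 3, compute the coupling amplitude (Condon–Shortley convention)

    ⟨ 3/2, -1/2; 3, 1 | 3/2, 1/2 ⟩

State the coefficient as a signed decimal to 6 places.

+0.585540  (= +√(12/35))

triangle: 3!·0!·3!/7! = 36/5040
(j±m)!: 1!·2!·4!·2!·2!·1! = 192
prefactor² = (2J+1)·Δ·N² = 192/35
  k=2: +1/(2!·1!·0!·2!·0!·1!) = 1/4
Σ = 1/4  ⇒  CG² = 192/35·1/4² = 12/35
CG = +√(12/35) = +0.585540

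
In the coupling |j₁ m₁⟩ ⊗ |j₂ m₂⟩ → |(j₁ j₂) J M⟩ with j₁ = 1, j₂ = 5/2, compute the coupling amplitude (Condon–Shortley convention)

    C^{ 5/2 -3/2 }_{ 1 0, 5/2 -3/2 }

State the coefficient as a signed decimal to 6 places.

√[6·1!1!4!/7! · 1!1!1!4!1!4!] = √(576/35)
  +(−1)^0/∏(0,1,1,1,0,3)! = 1/6  (running 1/6)
  +(−1)^1/∏(1,0,0,0,1,4)! = -1/24  (running 1/8)
⟨..|..⟩ = √(576/35)·(1/8) = +0.507093

+0.507093  (= +√(9/35))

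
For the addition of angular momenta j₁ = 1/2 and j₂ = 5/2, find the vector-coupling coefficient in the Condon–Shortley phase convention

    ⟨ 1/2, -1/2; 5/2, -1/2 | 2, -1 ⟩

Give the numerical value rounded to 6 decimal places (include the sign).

√[5·1!0!4!/6! · 0!1!2!3!1!3!] = √(12)
  +(−1)^1/∏(1,0,0,1,0,3)! = -1/6  (running -1/6)
⟨..|..⟩ = √(12)·(-1/6) = -0.577350

-0.577350  (= −√(1/3))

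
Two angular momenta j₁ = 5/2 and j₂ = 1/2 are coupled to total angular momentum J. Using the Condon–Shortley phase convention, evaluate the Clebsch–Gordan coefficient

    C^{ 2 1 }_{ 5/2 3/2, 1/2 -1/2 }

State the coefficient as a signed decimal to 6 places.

j₁+j₂−J=1  J+j₁−j₂=4  J−j₁+j₂=0  j₁+j₂+J+1=6
(j₁±m₁, j₂±m₂, J±M) = (4,1,0,1,3,1)
P² = 24
sum k=0..0:
  [0] +1/6 = 1/6
S = 1/6
C² = P²·S² = 2/3 ; C = +0.816497

+√(2/3) = +0.816497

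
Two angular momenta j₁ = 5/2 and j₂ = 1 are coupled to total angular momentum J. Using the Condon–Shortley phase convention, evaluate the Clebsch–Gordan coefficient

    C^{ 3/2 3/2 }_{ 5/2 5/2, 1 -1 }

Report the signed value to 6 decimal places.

j₁+j₂−J=2  J+j₁−j₂=3  J−j₁+j₂=0  j₁+j₂+J+1=6
(j₁±m₁, j₂±m₂, J±M) = (5,0,0,2,3,0)
P² = 96
sum k=0..0:
  [0] +1/12 = 1/12
S = 1/12
C² = P²·S² = 2/3 ; C = +0.816497

+0.816497  (= +√(2/3))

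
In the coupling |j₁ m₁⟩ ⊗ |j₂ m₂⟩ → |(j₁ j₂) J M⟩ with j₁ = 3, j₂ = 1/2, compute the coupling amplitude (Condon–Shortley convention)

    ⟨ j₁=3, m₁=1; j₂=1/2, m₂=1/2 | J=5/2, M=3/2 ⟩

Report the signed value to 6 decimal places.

j₁+j₂−J=1  J+j₁−j₂=5  J−j₁+j₂=0  j₁+j₂+J+1=7
(j₁±m₁, j₂±m₂, J±M) = (4,2,1,0,4,1)
P² = 1152/7
sum k=1..1:
  [1] −1/24 = -1/24
S = -1/24
C² = P²·S² = 2/7 ; C = -0.534522

−√(2/7) = -0.534522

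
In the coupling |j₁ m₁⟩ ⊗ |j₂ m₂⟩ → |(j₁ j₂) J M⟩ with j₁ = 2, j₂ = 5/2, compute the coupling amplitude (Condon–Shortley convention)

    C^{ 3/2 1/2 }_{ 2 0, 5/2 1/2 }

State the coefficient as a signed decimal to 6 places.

j₁+j₂−J=3  J+j₁−j₂=1  J−j₁+j₂=2  j₁+j₂+J+1=7
(j₁±m₁, j₂±m₂, J±M) = (2,2,3,2,2,1)
P² = 32/35
sum k=1..2:
  [1] −1/4 = -1/4
  [2] +1/2 = 1/2
S = 1/4
C² = P²·S² = 2/35 ; C = +0.239046

+√(2/35) ≈ +0.239046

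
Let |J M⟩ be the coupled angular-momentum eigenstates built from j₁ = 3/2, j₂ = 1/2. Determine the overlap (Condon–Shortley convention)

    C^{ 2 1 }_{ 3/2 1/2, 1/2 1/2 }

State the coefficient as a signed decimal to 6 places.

triangle: 0!*3!*1!/5! = 6/120
(j±m)!: 2!*1!*1!*0!*3!*1! = 12
prefactor² = (2J+1)*Δ*N² = 3
  k=0: +1/(0!*0!*1!*1!*2!*0!) = 1/2
Σ = 1/2  ⇒  CG² = 3*1/2² = 3/4
CG = +√(3/4) = +0.866025

+0.866025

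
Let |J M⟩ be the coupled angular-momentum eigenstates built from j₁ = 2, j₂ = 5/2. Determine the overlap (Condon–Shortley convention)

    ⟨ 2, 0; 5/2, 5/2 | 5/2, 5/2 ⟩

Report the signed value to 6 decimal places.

+√(5/14) = +0.597614

√[6·2!2!3!/8! · 2!2!5!0!5!0!] = √(1440/7)
  +(−1)^2/∏(2,0,0,3,2,0)! = 1/24  (running 1/24)
⟨..|..⟩ = √(1440/7)·(1/24) = +0.597614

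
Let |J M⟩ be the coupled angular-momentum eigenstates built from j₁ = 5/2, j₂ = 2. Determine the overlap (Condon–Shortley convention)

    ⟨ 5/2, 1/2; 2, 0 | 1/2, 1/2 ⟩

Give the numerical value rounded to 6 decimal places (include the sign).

triangle: 4!·1!·0!/6! = 24/720
(j±m)!: 3!·2!·2!·2!·1!·0! = 48
prefactor² = (2J+1)·Δ·N² = 16/5
  k=2: +1/(2!·2!·0!·0!·1!·0!) = 1/4
Σ = 1/4  ⇒  CG² = 16/5·1/4² = 1/5
CG = +√(1/5) = +0.447214

+0.447214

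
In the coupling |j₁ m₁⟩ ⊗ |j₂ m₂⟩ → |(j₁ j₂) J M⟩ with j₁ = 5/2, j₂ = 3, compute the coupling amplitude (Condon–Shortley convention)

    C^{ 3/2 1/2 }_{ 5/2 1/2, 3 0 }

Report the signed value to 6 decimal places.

triangle: 4!*1!*2!/8! = 48/40320
(j±m)!: 3!*2!*3!*3!*2!*1! = 864
prefactor² = (2J+1)*Δ*N² = 144/35
  k=1: −1/(1!*3!*1!*2!*0!*0!) = -1/12
  k=2: +1/(2!*2!*0!*1!*1!*1!) = 1/4
Σ = 1/6  ⇒  CG² = 144/35*1/6² = 4/35
CG = +√(4/35) = +0.338062

+0.338062  (= +√(4/35))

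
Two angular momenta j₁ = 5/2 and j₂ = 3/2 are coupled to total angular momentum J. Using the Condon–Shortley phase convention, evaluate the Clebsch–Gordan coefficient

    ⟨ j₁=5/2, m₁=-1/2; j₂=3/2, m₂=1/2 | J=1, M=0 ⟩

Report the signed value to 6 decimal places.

√[3·3!2!0!/6! · 2!3!2!1!1!1!] = √(6/5)
  +(−1)^2/∏(2,1,1,0,1,0)! = 1/2  (running 1/2)
⟨..|..⟩ = √(6/5)·(1/2) = +0.547723

+√(3/10) ≈ +0.547723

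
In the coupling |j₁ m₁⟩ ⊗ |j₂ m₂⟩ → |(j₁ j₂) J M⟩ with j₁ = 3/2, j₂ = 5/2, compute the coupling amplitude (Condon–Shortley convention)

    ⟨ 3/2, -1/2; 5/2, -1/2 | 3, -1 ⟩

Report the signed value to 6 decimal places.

−√(1/60) ≈ -0.129099

j₁+j₂−J=1  J+j₁−j₂=2  J−j₁+j₂=4  j₁+j₂+J+1=8
(j₁±m₁, j₂±m₂, J±M) = (1,2,2,3,2,4)
P² = 48/5
sum k=0..1:
  [0] +1/8 = 1/8
  [1] −1/6 = -1/6
S = -1/24
C² = P²·S² = 1/60 ; C = -0.129099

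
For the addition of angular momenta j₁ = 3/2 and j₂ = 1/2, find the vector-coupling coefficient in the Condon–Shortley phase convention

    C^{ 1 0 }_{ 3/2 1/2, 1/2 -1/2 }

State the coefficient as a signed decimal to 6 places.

triangle: 1!·2!·0!/4! = 2/24
(j±m)!: 2!·1!·0!·1!·1!·1! = 2
prefactor² = (2J+1)·Δ·N² = 1/2
  k=0: +1/(0!·1!·1!·0!·1!·0!) = 1
Σ = 1  ⇒  CG² = 1/2·1² = 1/2
CG = +√(1/2) = +0.707107

+0.707107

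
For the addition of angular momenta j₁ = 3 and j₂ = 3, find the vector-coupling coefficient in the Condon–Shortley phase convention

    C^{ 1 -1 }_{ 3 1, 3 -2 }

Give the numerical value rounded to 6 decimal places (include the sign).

√[3·5!1!1!/8! · 4!2!1!5!0!2!] = √(720/7)
  +(−1)^1/∏(1,4,1,0,0,1)! = -1/24  (running -1/24)
⟨..|..⟩ = √(720/7)·(-1/24) = -0.422577

−√(5/28) = -0.422577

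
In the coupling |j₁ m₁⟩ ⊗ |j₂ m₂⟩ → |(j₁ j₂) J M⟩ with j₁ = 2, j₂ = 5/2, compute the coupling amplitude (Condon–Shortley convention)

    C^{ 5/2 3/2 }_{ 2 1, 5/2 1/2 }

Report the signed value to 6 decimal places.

triangle: 2!×2!×3!/8! = 24/40320
(j±m)!: 3!×1!×3!×2!×4!×1! = 1728
prefactor² = (2J+1)×Δ×N² = 216/35
  k=0: +1/(0!×2!×1!×3!×1!×0!) = 1/12
  k=1: −1/(1!×1!×0!×2!×2!×1!) = -1/4
Σ = -1/6  ⇒  CG² = 216/35×(-1/6)² = 6/35
CG = −√(6/35) = -0.414039

−√(6/35) ≈ -0.414039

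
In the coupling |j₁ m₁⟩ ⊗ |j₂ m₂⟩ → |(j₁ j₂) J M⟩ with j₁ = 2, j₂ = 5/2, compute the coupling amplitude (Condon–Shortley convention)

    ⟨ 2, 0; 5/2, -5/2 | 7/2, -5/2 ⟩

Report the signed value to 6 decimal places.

+√(10/21) = +0.690066

triangle: 1!*3!*4!/9! = 144/362880
(j±m)!: 2!*2!*0!*5!*1!*6! = 345600
prefactor² = (2J+1)*Δ*N² = 7680/7
  k=0: +1/(0!*1!*2!*0!*1!*4!) = 1/48
Σ = 1/48  ⇒  CG² = 7680/7*1/48² = 10/21
CG = +√(10/21) = +0.690066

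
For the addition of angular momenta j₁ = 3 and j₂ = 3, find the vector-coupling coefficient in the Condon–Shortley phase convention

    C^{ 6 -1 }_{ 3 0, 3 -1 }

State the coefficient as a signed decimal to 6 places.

triangle: 0!×6!×6!/13! = 518400/6227020800
(j±m)!: 3!×3!×2!×4!×5!×7! = 1045094400
prefactor² = (2J+1)×Δ×N² = 12441600/11
  k=0: +1/(0!×0!×3!×2!×3!×4!) = 1/1728
Σ = 1/1728  ⇒  CG² = 12441600/11×1/1728² = 25/66
CG = +√(25/66) = +0.615457

+0.615457  (= +√(25/66))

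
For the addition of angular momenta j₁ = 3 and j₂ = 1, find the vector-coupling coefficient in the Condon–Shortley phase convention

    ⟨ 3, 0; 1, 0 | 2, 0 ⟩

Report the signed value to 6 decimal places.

−√(3/7) = -0.654654

j₁+j₂−J=2  J+j₁−j₂=4  J−j₁+j₂=0  j₁+j₂+J+1=7
(j₁±m₁, j₂±m₂, J±M) = (3,3,1,1,2,2)
P² = 48/7
sum k=1..1:
  [1] −1/4 = -1/4
S = -1/4
C² = P²·S² = 3/7 ; C = -0.654654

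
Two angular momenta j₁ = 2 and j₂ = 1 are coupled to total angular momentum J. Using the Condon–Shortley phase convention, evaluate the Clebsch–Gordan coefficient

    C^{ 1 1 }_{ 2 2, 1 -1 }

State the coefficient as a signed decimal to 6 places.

+0.774597  (= +√(3/5))

j₁+j₂−J=2  J+j₁−j₂=2  J−j₁+j₂=0  j₁+j₂+J+1=5
(j₁±m₁, j₂±m₂, J±M) = (4,0,0,2,2,0)
P² = 48/5
sum k=0..0:
  [0] +1/4 = 1/4
S = 1/4
C² = P²·S² = 3/5 ; C = +0.774597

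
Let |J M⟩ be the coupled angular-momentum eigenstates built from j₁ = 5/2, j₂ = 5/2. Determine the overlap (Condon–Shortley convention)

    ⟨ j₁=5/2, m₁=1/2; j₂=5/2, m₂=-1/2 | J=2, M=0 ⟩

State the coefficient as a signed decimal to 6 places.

−√(4/21) = -0.436436

j₁+j₂−J=3  J+j₁−j₂=2  J−j₁+j₂=2  j₁+j₂+J+1=8
(j₁±m₁, j₂±m₂, J±M) = (3,2,2,3,2,2)
P² = 12/7
sum k=0..2:
  [0] +1/24 = 1/24
  [1] −1/2 = -1/2
  [2] +1/8 = 1/8
S = -1/3
C² = P²·S² = 4/21 ; C = -0.436436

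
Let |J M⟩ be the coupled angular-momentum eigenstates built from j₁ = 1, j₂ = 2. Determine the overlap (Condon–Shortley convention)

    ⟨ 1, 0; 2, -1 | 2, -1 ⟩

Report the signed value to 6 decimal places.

√[5·1!1!3!/6! · 1!1!1!3!1!3!] = √(3/2)
  +(−1)^0/∏(0,1,1,1,0,2)! = 1/2  (running 1/2)
  +(−1)^1/∏(1,0,0,0,1,3)! = -1/6  (running 1/3)
⟨..|..⟩ = √(3/2)·(1/3) = +0.408248

+0.408248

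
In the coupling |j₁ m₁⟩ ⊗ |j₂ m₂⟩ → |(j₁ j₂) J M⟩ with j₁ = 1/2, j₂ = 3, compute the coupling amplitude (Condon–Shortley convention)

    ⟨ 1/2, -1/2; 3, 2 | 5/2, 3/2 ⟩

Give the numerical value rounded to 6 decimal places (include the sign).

−√(5/7) ≈ -0.845154

triangle: 1!×0!×5!/7! = 120/5040
(j±m)!: 0!×1!×5!×1!×4!×1! = 2880
prefactor² = (2J+1)×Δ×N² = 2880/7
  k=1: −1/(1!×0!×0!×4!×0!×1!) = -1/24
Σ = -1/24  ⇒  CG² = 2880/7×(-1/24)² = 5/7
CG = −√(5/7) = -0.845154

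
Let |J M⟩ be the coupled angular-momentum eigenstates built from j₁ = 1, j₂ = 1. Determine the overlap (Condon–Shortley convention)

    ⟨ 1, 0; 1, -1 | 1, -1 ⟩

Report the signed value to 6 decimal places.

+0.707107  (= +√(1/2))

√[3·1!1!1!/4! · 1!1!0!2!0!2!] = √(1/2)
  +(−1)^0/∏(0,1,1,0,0,1)! = 1  (running 1)
⟨..|..⟩ = √(1/2)·(1) = +0.707107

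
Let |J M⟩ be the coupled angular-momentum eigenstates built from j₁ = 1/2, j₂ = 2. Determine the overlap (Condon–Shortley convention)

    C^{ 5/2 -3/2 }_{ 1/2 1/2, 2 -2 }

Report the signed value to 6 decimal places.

triangle: 0!×1!×4!/6! = 24/720
(j±m)!: 1!×0!×0!×4!×1!×4! = 576
prefactor² = (2J+1)×Δ×N² = 576/5
  k=0: +1/(0!×0!×0!×0!×1!×4!) = 1/24
Σ = 1/24  ⇒  CG² = 576/5×1/24² = 1/5
CG = +√(1/5) = +0.447214

+0.447214  (= +√(1/5))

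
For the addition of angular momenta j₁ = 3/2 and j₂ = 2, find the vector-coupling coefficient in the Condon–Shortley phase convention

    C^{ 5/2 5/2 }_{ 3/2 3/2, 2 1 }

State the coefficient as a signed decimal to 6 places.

j₁+j₂−J=1  J+j₁−j₂=2  J−j₁+j₂=3  j₁+j₂+J+1=7
(j₁±m₁, j₂±m₂, J±M) = (3,0,3,1,5,0)
P² = 432/7
sum k=0..0:
  [0] +1/12 = 1/12
S = 1/12
C² = P²·S² = 3/7 ; C = +0.654654

+√(3/7) = +0.654654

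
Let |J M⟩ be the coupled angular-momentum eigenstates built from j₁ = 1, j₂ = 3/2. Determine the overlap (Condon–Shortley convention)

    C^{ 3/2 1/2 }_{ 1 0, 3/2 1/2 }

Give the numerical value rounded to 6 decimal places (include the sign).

−√(1/15) ≈ -0.258199

√[4·1!1!2!/5! · 1!1!2!1!2!1!] = √(4/15)
  +(−1)^0/∏(0,1,1,2,0,0)! = 1/2  (running 1/2)
  +(−1)^1/∏(1,0,0,1,1,1)! = -1  (running -1/2)
⟨..|..⟩ = √(4/15)·(-1/2) = -0.258199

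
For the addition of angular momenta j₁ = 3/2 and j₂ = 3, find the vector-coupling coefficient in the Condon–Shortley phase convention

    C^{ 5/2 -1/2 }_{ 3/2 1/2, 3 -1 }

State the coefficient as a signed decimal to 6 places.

triangle: 2!·1!·4!/8! = 48/40320
(j±m)!: 2!·1!·2!·4!·2!·3! = 1152
prefactor² = (2J+1)·Δ·N² = 288/35
  k=0: +1/(0!·2!·1!·2!·0!·2!) = 1/8
  k=1: −1/(1!·1!·0!·1!·1!·3!) = -1/6
Σ = -1/24  ⇒  CG² = 288/35·(-1/24)² = 1/70
CG = −√(1/70) = -0.119523

-0.119523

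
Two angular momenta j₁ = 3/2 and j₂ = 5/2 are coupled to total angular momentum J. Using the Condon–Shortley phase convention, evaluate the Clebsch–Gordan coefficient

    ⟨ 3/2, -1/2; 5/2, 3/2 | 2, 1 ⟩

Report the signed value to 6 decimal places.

triangle: 2!×1!×3!/7! = 12/5040
(j±m)!: 1!×2!×4!×1!×3!×1! = 288
prefactor² = (2J+1)×Δ×N² = 24/7
  k=1: −1/(1!×1!×1!×3!×0!×0!) = -1/6
  k=2: +1/(2!×0!×0!×2!×1!×1!) = 1/4
Σ = 1/12  ⇒  CG² = 24/7×1/12² = 1/42
CG = +√(1/42) = +0.154303

+√(1/42) ≈ +0.154303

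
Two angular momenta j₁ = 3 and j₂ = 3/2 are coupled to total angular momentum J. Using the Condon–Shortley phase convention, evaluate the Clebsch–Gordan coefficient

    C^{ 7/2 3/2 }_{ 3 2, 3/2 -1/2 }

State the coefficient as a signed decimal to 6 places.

triangle: 1!·5!·2!/9! = 240/362880
(j±m)!: 5!·1!·1!·2!·5!·2! = 57600
prefactor² = (2J+1)·Δ·N² = 6400/21
  k=0: +1/(0!·1!·1!·1!·4!·1!) = 1/24
  k=1: −1/(1!·0!·0!·0!·5!·2!) = -1/240
Σ = 3/80  ⇒  CG² = 6400/21·3/80² = 3/7
CG = +√(3/7) = +0.654654

+0.654654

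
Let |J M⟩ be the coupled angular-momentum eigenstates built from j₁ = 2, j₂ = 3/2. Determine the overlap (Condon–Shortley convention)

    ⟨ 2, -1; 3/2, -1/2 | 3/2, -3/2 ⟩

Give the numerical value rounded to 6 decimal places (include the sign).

−√(2/5) ≈ -0.632456

triangle: 2!*2!*1!/6! = 4/720
(j±m)!: 1!*3!*1!*2!*0!*3! = 72
prefactor² = (2J+1)*Δ*N² = 8/5
  k=1: −1/(1!*1!*2!*0!*0!*1!) = -1/2
Σ = -1/2  ⇒  CG² = 8/5*(-1/2)² = 2/5
CG = −√(2/5) = -0.632456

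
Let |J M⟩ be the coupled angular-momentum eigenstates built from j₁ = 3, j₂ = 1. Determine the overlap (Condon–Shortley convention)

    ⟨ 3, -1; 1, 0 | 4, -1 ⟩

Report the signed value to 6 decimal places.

+√(15/28) ≈ +0.731925

√[9·0!6!2!/9! · 2!4!1!1!3!5!] = √(8640/7)
  +(−1)^0/∏(0,0,4,1,2,1)! = 1/48  (running 1/48)
⟨..|..⟩ = √(8640/7)·(1/48) = +0.731925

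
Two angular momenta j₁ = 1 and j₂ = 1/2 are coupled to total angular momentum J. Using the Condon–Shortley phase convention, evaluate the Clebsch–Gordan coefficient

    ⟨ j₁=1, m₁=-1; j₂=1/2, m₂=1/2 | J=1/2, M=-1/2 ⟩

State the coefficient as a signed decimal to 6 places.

-0.816497  (= −√(2/3))

√[2·1!1!0!/3! · 0!2!1!0!0!1!] = √(2/3)
  +(−1)^1/∏(1,0,1,0,0,0)! = -1  (running -1)
⟨..|..⟩ = √(2/3)·(-1) = -0.816497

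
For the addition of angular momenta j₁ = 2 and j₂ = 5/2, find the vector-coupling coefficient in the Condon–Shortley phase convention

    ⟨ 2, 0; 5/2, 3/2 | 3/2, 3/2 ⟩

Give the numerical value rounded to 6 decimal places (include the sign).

+√(12/35) = +0.585540

√[4·3!1!2!/7! · 2!2!4!1!3!0!] = √(192/35)
  +(−1)^2/∏(2,1,0,2,1,0)! = 1/4  (running 1/4)
⟨..|..⟩ = √(192/35)·(1/4) = +0.585540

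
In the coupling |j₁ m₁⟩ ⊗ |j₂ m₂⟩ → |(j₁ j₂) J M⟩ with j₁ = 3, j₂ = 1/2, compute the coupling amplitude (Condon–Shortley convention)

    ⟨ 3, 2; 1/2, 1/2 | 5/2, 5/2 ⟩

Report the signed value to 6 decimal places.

triangle: 1!×5!×0!/7! = 120/5040
(j±m)!: 5!×1!×1!×0!×5!×0! = 14400
prefactor² = (2J+1)×Δ×N² = 14400/7
  k=1: −1/(1!×0!×0!×0!×5!×0!) = -1/120
Σ = -1/120  ⇒  CG² = 14400/7×(-1/120)² = 1/7
CG = −√(1/7) = -0.377964

−√(1/7) ≈ -0.377964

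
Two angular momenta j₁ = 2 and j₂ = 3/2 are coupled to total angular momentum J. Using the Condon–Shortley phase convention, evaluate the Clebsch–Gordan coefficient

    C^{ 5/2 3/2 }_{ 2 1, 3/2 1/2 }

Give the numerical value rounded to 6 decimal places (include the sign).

triangle: 1!·3!·2!/7! = 12/5040
(j±m)!: 3!·1!·2!·1!·4!·1! = 288
prefactor² = (2J+1)·Δ·N² = 144/35
  k=0: +1/(0!·1!·1!·2!·2!·0!) = 1/4
  k=1: −1/(1!·0!·0!·1!·3!·1!) = -1/6
Σ = 1/12  ⇒  CG² = 144/35·1/12² = 1/35
CG = +√(1/35) = +0.169031

+0.169031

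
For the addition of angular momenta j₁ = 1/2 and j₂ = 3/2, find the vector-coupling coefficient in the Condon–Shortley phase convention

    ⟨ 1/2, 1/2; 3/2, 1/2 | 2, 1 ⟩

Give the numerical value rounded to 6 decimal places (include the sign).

+√(3/4) = +0.866025

triangle: 0!·1!·3!/5! = 6/120
(j±m)!: 1!·0!·2!·1!·3!·1! = 12
prefactor² = (2J+1)·Δ·N² = 3
  k=0: +1/(0!·0!·0!·2!·1!·1!) = 1/2
Σ = 1/2  ⇒  CG² = 3·1/2² = 3/4
CG = +√(3/4) = +0.866025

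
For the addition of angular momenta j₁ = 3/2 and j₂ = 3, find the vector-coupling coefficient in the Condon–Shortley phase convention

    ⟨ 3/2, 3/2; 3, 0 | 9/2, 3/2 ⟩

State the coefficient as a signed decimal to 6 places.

+0.487950  (= +√(5/21))

j₁+j₂−J=0  J+j₁−j₂=3  J−j₁+j₂=6  j₁+j₂+J+1=10
(j₁±m₁, j₂±m₂, J±M) = (3,0,3,3,6,3)
P² = 77760/7
sum k=0..0:
  [0] +1/216 = 1/216
S = 1/216
C² = P²·S² = 5/21 ; C = +0.487950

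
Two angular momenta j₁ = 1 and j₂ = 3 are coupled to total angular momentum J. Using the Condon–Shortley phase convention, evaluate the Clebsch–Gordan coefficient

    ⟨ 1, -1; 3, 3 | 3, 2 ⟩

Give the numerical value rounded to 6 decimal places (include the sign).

√[7·1!1!5!/8! · 0!2!6!0!5!1!] = √(3600)
  +(−1)^1/∏(1,0,1,5,0,0)! = -1/120  (running -1/120)
⟨..|..⟩ = √(3600)·(-1/120) = -0.500000

-0.500000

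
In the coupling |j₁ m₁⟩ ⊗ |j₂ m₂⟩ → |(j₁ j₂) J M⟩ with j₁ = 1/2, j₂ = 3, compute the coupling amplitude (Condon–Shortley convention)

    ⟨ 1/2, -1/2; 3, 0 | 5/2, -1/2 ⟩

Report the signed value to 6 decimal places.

triangle: 1!·0!·5!/7! = 120/5040
(j±m)!: 0!·1!·3!·3!·2!·3! = 432
prefactor² = (2J+1)·Δ·N² = 432/7
  k=1: −1/(1!·0!·0!·2!·0!·3!) = -1/12
Σ = -1/12  ⇒  CG² = 432/7·(-1/12)² = 3/7
CG = −√(3/7) = -0.654654

-0.654654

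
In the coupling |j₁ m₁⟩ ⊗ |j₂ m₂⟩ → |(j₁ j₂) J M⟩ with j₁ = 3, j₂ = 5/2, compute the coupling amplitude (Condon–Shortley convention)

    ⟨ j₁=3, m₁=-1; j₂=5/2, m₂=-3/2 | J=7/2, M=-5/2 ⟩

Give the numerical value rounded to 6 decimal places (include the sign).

√[8·2!4!3!/10! · 2!4!1!4!1!6!] = √(18432/35)
  +(−1)^0/∏(0,2,4,1,0,2)! = 1/96  (running 1/96)
  +(−1)^1/∏(1,1,3,0,1,3)! = -1/36  (running -5/288)
⟨..|..⟩ = √(18432/35)·(-5/288) = -0.398410

-0.398410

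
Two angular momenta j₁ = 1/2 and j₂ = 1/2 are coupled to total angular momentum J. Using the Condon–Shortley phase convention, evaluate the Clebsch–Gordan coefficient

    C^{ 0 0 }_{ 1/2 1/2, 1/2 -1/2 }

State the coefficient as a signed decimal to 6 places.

+√(1/2) ≈ +0.707107

triangle: 1!×0!×0!/2! = 1/2
(j±m)!: 1!×0!×0!×1!×0!×0! = 1
prefactor² = (2J+1)×Δ×N² = 1/2
  k=0: +1/(0!×1!×0!×0!×0!×0!) = 1
Σ = 1  ⇒  CG² = 1/2×1² = 1/2
CG = +√(1/2) = +0.707107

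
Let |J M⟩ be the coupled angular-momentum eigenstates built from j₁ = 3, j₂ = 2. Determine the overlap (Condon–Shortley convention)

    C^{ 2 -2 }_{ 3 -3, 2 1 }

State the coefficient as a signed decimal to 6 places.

√[5·3!3!1!/8! · 0!6!3!1!0!4!] = √(3240/7)
  +(−1)^3/∏(3,0,3,0,0,1)! = -1/36  (running -1/36)
⟨..|..⟩ = √(3240/7)·(-1/36) = -0.597614

−√(5/14) ≈ -0.597614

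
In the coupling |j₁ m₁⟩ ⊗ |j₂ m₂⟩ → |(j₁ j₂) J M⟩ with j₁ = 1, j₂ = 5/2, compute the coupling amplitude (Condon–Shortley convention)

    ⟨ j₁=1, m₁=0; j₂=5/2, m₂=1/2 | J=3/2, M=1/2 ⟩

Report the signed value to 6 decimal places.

-0.632456

triangle: 2!×0!×3!/6! = 12/720
(j±m)!: 1!×1!×3!×2!×2!×1! = 24
prefactor² = (2J+1)×Δ×N² = 8/5
  k=1: −1/(1!×1!×0!×2!×0!×1!) = -1/2
Σ = -1/2  ⇒  CG² = 8/5×(-1/2)² = 2/5
CG = −√(2/5) = -0.632456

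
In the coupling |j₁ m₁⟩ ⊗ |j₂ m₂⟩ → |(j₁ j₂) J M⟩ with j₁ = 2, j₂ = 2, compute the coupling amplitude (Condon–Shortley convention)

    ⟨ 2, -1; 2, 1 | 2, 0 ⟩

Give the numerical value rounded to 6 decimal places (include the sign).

j₁+j₂−J=2  J+j₁−j₂=2  J−j₁+j₂=2  j₁+j₂+J+1=7
(j₁±m₁, j₂±m₂, J±M) = (1,3,3,1,2,2)
P² = 8/7
sum k=1..2:
  [1] −1/4 = -1/4
  [2] +1/2 = 1/2
S = 1/4
C² = P²·S² = 1/14 ; C = +0.267261

+0.267261  (= +√(1/14))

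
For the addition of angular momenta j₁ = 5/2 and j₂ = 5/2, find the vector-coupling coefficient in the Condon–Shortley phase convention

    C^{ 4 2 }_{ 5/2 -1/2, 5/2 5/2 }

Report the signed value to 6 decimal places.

-0.566947

√[9·1!4!4!/10! · 2!3!5!0!6!2!] = √(20736/7)
  +(−1)^1/∏(1,0,2,4,2,0)! = -1/96  (running -1/96)
⟨..|..⟩ = √(20736/7)·(-1/96) = -0.566947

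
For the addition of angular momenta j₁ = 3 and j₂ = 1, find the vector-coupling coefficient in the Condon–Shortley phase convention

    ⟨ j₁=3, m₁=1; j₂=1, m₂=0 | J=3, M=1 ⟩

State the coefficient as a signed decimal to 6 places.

+0.288675

triangle: 1!·5!·1!/8! = 120/40320
(j±m)!: 4!·2!·1!·1!·4!·2! = 2304
prefactor² = (2J+1)·Δ·N² = 48
  k=0: +1/(0!·1!·2!·1!·3!·0!) = 1/12
  k=1: −1/(1!·0!·1!·0!·4!·1!) = -1/24
Σ = 1/24  ⇒  CG² = 48·1/24² = 1/12
CG = +√(1/12) = +0.288675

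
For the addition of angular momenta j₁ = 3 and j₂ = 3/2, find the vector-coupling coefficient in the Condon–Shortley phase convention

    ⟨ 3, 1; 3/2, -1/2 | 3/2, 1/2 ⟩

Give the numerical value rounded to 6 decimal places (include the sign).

-0.585540

j₁+j₂−J=3  J+j₁−j₂=3  J−j₁+j₂=0  j₁+j₂+J+1=7
(j₁±m₁, j₂±m₂, J±M) = (4,2,1,2,2,1)
P² = 192/35
sum k=1..1:
  [1] −1/4 = -1/4
S = -1/4
C² = P²·S² = 12/35 ; C = -0.585540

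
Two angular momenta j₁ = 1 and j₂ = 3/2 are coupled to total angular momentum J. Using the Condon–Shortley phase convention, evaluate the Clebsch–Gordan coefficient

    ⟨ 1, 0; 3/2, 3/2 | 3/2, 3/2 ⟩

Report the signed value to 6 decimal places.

-0.774597  (= −√(3/5))

j₁+j₂−J=1  J+j₁−j₂=1  J−j₁+j₂=2  j₁+j₂+J+1=5
(j₁±m₁, j₂±m₂, J±M) = (1,1,3,0,3,0)
P² = 12/5
sum k=1..1:
  [1] −1/2 = -1/2
S = -1/2
C² = P²·S² = 3/5 ; C = -0.774597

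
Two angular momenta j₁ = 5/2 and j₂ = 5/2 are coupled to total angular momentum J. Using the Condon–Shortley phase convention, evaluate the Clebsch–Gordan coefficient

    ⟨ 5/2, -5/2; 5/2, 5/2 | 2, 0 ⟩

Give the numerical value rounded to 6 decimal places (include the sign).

−√(25/84) = -0.545545

√[5·3!2!2!/8! · 0!5!5!0!2!2!] = √(1200/7)
  +(−1)^3/∏(3,0,2,2,0,0)! = -1/24  (running -1/24)
⟨..|..⟩ = √(1200/7)·(-1/24) = -0.545545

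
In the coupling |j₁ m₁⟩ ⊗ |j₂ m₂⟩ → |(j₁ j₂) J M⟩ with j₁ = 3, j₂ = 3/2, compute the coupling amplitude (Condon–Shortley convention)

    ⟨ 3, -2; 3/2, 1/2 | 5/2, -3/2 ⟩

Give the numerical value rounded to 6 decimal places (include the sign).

+0.267261

j₁+j₂−J=2  J+j₁−j₂=4  J−j₁+j₂=1  j₁+j₂+J+1=8
(j₁±m₁, j₂±m₂, J±M) = (1,5,2,1,1,4)
P² = 288/7
sum k=1..2:
  [1] −1/24 = -1/24
  [2] +1/12 = 1/12
S = 1/24
C² = P²·S² = 1/14 ; C = +0.267261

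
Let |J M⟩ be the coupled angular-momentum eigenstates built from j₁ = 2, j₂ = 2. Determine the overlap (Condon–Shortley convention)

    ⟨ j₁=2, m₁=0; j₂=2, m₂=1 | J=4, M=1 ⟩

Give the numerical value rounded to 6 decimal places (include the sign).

+0.654654  (= +√(3/7))

√[9·0!4!4!/9! · 2!2!3!1!5!3!] = √(1728/7)
  +(−1)^0/∏(0,0,2,3,2,1)! = 1/24  (running 1/24)
⟨..|..⟩ = √(1728/7)·(1/24) = +0.654654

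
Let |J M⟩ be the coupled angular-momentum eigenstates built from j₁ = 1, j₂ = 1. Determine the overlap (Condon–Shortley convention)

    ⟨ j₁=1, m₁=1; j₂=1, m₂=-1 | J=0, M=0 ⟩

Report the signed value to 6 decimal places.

+0.577350

j₁+j₂−J=2  J+j₁−j₂=0  J−j₁+j₂=0  j₁+j₂+J+1=3
(j₁±m₁, j₂±m₂, J±M) = (2,0,0,2,0,0)
P² = 4/3
sum k=0..0:
  [0] +1/2 = 1/2
S = 1/2
C² = P²·S² = 1/3 ; C = +0.577350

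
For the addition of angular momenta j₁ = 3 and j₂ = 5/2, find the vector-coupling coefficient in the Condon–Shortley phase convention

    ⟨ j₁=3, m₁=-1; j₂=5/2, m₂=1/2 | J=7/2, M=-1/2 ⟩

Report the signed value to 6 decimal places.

-0.125988

√[8·2!4!3!/10! · 2!4!3!2!3!4!] = √(9216/175)
  +(−1)^0/∏(0,2,4,3,0,0)! = 1/288  (running 1/288)
  +(−1)^1/∏(1,1,3,2,1,1)! = -1/12  (running -23/288)
  +(−1)^2/∏(2,0,2,1,2,2)! = 1/16  (running -5/288)
⟨..|..⟩ = √(9216/175)·(-5/288) = -0.125988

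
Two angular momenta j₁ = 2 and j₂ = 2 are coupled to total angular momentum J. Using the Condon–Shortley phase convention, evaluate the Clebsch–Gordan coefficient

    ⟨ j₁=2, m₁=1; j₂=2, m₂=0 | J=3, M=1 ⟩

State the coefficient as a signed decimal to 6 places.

triangle: 1!×3!×3!/8! = 36/40320
(j±m)!: 3!×1!×2!×2!×4!×2! = 1152
prefactor² = (2J+1)×Δ×N² = 36/5
  k=0: +1/(0!×1!×1!×2!×2!×1!) = 1/4
  k=1: −1/(1!×0!×0!×1!×3!×2!) = -1/12
Σ = 1/6  ⇒  CG² = 36/5×1/6² = 1/5
CG = +√(1/5) = +0.447214

+0.447214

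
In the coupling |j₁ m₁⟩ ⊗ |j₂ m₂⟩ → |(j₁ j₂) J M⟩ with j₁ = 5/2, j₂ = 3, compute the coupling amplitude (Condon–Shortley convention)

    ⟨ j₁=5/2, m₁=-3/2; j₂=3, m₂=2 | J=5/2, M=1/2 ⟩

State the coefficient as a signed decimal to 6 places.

triangle: 3!*2!*3!/9! = 72/362880
(j±m)!: 1!*4!*5!*1!*3!*2! = 34560
prefactor² = (2J+1)*Δ*N² = 288/7
  k=2: +1/(2!*1!*2!*3!*0!*0!) = 1/24
  k=3: −1/(3!*0!*1!*2!*1!*1!) = -1/12
Σ = -1/24  ⇒  CG² = 288/7*(-1/24)² = 1/14
CG = −√(1/14) = -0.267261

-0.267261  (= −√(1/14))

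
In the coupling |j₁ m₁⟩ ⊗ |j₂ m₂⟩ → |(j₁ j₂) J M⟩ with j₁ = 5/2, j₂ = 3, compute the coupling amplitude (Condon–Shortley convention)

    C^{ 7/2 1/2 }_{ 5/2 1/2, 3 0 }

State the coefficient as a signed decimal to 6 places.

-0.436436

√[8·2!3!4!/10! · 3!2!3!3!4!3!] = √(6912/175)
  +(−1)^0/∏(0,2,2,3,1,1)! = 1/24  (running 1/24)
  +(−1)^1/∏(1,1,1,2,2,2)! = -1/8  (running -1/12)
  +(−1)^2/∏(2,0,0,1,3,3)! = 1/72  (running -5/72)
⟨..|..⟩ = √(6912/175)·(-5/72) = -0.436436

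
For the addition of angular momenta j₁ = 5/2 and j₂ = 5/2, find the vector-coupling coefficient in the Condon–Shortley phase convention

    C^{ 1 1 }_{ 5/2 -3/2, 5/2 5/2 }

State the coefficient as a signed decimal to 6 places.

+√(1/7) ≈ +0.377964

triangle: 4!×1!×1!/7! = 24/5040
(j±m)!: 1!×4!×5!×0!×2!×0! = 5760
prefactor² = (2J+1)×Δ×N² = 576/7
  k=4: +1/(4!×0!×0!×1!×1!×0!) = 1/24
Σ = 1/24  ⇒  CG² = 576/7×1/24² = 1/7
CG = +√(1/7) = +0.377964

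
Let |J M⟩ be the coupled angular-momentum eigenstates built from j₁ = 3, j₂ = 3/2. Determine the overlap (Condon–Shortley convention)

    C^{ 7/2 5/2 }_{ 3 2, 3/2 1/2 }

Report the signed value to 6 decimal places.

+0.377964

j₁+j₂−J=1  J+j₁−j₂=5  J−j₁+j₂=2  j₁+j₂+J+1=9
(j₁±m₁, j₂±m₂, J±M) = (5,1,2,1,6,1)
P² = 6400/7
sum k=0..1:
  [0] +1/48 = 1/48
  [1] −1/120 = -1/120
S = 1/80
C² = P²·S² = 1/7 ; C = +0.377964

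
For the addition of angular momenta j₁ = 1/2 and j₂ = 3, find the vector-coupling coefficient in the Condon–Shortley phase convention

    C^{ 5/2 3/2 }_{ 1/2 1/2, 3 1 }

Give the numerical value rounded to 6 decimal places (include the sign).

j₁+j₂−J=1  J+j₁−j₂=0  J−j₁+j₂=5  j₁+j₂+J+1=7
(j₁±m₁, j₂±m₂, J±M) = (1,0,4,2,4,1)
P² = 1152/7
sum k=0..0:
  [0] +1/24 = 1/24
S = 1/24
C² = P²·S² = 2/7 ; C = +0.534522

+√(2/7) = +0.534522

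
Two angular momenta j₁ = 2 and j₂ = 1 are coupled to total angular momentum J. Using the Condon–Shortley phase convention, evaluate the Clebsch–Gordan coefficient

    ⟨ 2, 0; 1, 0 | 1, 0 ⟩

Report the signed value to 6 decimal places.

j₁+j₂−J=2  J+j₁−j₂=2  J−j₁+j₂=0  j₁+j₂+J+1=5
(j₁±m₁, j₂±m₂, J±M) = (2,2,1,1,1,1)
P² = 2/5
sum k=1..1:
  [1] −1/1 = -1
S = -1
C² = P²·S² = 2/5 ; C = -0.632456

-0.632456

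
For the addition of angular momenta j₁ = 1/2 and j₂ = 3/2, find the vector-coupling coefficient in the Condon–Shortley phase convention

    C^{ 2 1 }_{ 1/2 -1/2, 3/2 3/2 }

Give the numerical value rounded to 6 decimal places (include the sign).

+√(1/4) = +0.500000

triangle: 0!·1!·3!/5! = 6/120
(j±m)!: 0!·1!·3!·0!·3!·1! = 36
prefactor² = (2J+1)·Δ·N² = 9
  k=0: +1/(0!·0!·1!·3!·0!·0!) = 1/6
Σ = 1/6  ⇒  CG² = 9·1/6² = 1/4
CG = +√(1/4) = +0.500000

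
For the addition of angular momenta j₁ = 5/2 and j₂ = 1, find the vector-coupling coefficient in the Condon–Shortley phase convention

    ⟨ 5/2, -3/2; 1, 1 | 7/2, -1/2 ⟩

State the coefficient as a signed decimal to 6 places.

√[8·0!5!2!/8! · 1!4!2!0!3!4!] = √(2304/7)
  +(−1)^0/∏(0,0,4,2,1,0)! = 1/48  (running 1/48)
⟨..|..⟩ = √(2304/7)·(1/48) = +0.377964

+0.377964  (= +√(1/7))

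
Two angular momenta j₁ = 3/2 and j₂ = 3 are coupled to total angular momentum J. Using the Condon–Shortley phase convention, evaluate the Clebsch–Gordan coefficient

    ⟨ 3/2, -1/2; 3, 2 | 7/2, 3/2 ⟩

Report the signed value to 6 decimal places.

−√(3/7) ≈ -0.654654

√[8·1!2!5!/9! · 1!2!5!1!5!2!] = √(6400/21)
  +(−1)^0/∏(0,1,2,5,0,0)! = 1/240  (running 1/240)
  +(−1)^1/∏(1,0,1,4,1,1)! = -1/24  (running -3/80)
⟨..|..⟩ = √(6400/21)·(-3/80) = -0.654654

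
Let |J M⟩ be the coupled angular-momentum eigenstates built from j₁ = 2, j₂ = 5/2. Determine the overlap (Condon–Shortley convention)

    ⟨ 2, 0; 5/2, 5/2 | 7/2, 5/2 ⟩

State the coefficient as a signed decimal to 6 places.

triangle: 1!×3!×4!/9! = 144/362880
(j±m)!: 2!×2!×5!×0!×6!×1! = 345600
prefactor² = (2J+1)×Δ×N² = 7680/7
  k=1: −1/(1!×0!×1!×4!×2!×0!) = -1/48
Σ = -1/48  ⇒  CG² = 7680/7×(-1/48)² = 10/21
CG = −√(10/21) = -0.690066

−√(10/21) ≈ -0.690066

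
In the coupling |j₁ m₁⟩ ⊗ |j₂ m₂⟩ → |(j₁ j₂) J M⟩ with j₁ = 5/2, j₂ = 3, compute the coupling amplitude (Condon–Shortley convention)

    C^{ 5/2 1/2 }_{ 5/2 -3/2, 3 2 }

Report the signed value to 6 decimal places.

-0.267261  (= −√(1/14))

j₁+j₂−J=3  J+j₁−j₂=2  J−j₁+j₂=3  j₁+j₂+J+1=9
(j₁±m₁, j₂±m₂, J±M) = (1,4,5,1,3,2)
P² = 288/7
sum k=2..3:
  [2] +1/24 = 1/24
  [3] −1/12 = -1/12
S = -1/24
C² = P²·S² = 1/14 ; C = -0.267261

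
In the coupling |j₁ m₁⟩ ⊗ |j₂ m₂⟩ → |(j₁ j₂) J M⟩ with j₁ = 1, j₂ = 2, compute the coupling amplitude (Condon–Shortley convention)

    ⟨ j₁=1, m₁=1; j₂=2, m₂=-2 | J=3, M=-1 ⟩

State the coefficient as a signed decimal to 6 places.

j₁+j₂−J=0  J+j₁−j₂=2  J−j₁+j₂=4  j₁+j₂+J+1=7
(j₁±m₁, j₂±m₂, J±M) = (2,0,0,4,2,4)
P² = 768/5
sum k=0..0:
  [0] +1/48 = 1/48
S = 1/48
C² = P²·S² = 1/15 ; C = +0.258199

+√(1/15) = +0.258199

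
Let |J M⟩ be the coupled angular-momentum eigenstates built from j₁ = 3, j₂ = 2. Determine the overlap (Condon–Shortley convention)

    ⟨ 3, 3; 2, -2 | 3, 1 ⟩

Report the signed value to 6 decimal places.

+0.408248

√[7·2!4!2!/9! · 6!0!0!4!4!2!] = √(1536)
  +(−1)^0/∏(0,2,0,0,4,2)! = 1/96  (running 1/96)
⟨..|..⟩ = √(1536)·(1/96) = +0.408248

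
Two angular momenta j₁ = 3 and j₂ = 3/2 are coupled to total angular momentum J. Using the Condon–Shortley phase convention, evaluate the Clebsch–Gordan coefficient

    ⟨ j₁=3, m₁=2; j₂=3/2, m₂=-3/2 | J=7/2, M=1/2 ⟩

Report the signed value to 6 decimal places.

+√(5/21) ≈ +0.487950

√[8·1!5!2!/9! · 5!1!0!3!4!3!] = √(3840/7)
  +(−1)^0/∏(0,1,1,0,4,2)! = 1/48  (running 1/48)
⟨..|..⟩ = √(3840/7)·(1/48) = +0.487950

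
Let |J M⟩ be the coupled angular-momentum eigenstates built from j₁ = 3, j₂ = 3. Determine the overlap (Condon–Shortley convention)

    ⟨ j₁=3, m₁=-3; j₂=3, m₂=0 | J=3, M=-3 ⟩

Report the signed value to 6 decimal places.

−√(1/6) ≈ -0.408248

triangle: 3!×3!×3!/10! = 216/3628800
(j±m)!: 0!×6!×3!×3!×0!×6! = 18662400
prefactor² = (2J+1)×Δ×N² = 7776
  k=3: −1/(3!×0!×3!×0!×0!×3!) = -1/216
Σ = -1/216  ⇒  CG² = 7776×(-1/216)² = 1/6
CG = −√(1/6) = -0.408248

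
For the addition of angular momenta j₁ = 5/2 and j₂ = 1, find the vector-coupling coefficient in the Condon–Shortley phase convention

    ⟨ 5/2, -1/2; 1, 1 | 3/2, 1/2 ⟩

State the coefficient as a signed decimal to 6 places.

+0.447214

j₁+j₂−J=2  J+j₁−j₂=3  J−j₁+j₂=0  j₁+j₂+J+1=6
(j₁±m₁, j₂±m₂, J±M) = (2,3,2,0,2,1)
P² = 16/5
sum k=2..2:
  [2] +1/4 = 1/4
S = 1/4
C² = P²·S² = 1/5 ; C = +0.447214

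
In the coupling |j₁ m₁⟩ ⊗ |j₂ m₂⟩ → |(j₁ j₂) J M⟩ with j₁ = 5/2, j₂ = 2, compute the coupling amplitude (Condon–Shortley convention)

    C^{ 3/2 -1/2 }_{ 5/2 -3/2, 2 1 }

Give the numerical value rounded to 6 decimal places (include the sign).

triangle: 3!·2!·1!/7! = 12/5040
(j±m)!: 1!·4!·3!·1!·1!·2! = 288
prefactor² = (2J+1)·Δ·N² = 96/35
  k=2: +1/(2!·1!·2!·1!·0!·0!) = 1/4
  k=3: −1/(3!·0!·1!·0!·1!·1!) = -1/6
Σ = 1/12  ⇒  CG² = 96/35·1/12² = 2/105
CG = +√(2/105) = +0.138013

+√(2/105) ≈ +0.138013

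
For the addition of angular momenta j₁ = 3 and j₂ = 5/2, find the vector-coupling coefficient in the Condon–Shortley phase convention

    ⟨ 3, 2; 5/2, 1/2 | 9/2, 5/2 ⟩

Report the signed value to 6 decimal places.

√[10·1!5!4!/11! · 5!1!3!2!7!2!] = √(115200/11)
  +(−1)^0/∏(0,1,1,3,4,1)! = 1/144  (running 1/144)
  +(−1)^1/∏(1,0,0,2,5,2)! = -1/480  (running 7/1440)
⟨..|..⟩ = √(115200/11)·(7/1440) = +0.497468

+√(49/198) ≈ +0.497468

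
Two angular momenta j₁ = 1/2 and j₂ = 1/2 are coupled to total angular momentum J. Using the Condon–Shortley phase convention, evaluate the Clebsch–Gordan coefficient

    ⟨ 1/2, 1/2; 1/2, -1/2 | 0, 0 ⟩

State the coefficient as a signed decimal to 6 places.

+√(1/2) ≈ +0.707107

triangle: 1!·0!·0!/2! = 1/2
(j±m)!: 1!·0!·0!·1!·0!·0! = 1
prefactor² = (2J+1)·Δ·N² = 1/2
  k=0: +1/(0!·1!·0!·0!·0!·0!) = 1
Σ = 1  ⇒  CG² = 1/2·1² = 1/2
CG = +√(1/2) = +0.707107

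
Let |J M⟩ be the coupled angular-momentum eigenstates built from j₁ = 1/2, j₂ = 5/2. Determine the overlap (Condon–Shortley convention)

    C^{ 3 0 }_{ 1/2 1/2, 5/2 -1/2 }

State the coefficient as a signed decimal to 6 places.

+0.707107  (= +√(1/2))

√[7·0!1!5!/7! · 1!0!2!3!3!3!] = √(72)
  +(−1)^0/∏(0,0,0,2,1,3)! = 1/12  (running 1/12)
⟨..|..⟩ = √(72)·(1/12) = +0.707107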